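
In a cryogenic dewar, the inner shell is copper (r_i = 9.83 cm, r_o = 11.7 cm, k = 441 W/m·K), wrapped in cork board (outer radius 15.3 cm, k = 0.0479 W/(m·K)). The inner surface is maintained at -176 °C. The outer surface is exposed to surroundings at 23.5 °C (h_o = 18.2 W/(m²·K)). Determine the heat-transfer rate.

Series thermal resistances, inner to outer:
  R_copper = (1/0.0983 − 1/0.117)/(4πk) = 1.626/(4π·441) = 2.934×10^-4 K/W
  R_cork board = (1/0.117 − 1/0.153)/(4πk) = 2.011/(4π·0.0479) = 3.341 K/W
  R_conv,out = 1/(4πr²h) = 1/(4π·0.153²·18.2) = 0.1868 K/W
ΣR = 2.934×10^-4 + 3.341 + 0.1868 = 3.528 K/W
Q = ΔT/ΣR = (-176 °C − 23.5 °C)/3.528 = -56.5 W
(Negative Q ⇒ heat flows inward; heat gain = 56.5 W.)

Q = 56.5 W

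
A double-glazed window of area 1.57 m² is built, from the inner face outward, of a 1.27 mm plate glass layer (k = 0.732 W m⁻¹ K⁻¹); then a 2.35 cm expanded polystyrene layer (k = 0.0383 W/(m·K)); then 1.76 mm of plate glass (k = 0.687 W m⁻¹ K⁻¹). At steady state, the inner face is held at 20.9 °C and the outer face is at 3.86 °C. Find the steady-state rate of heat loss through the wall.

Q = 43.3 W

Resistance network (inner→outer):
  R_plate glass = L/(kA) = 0.00127/(0.732·1.57) = 0.001105 K/W
  R_expanded polystyrene = L/(kA) = 0.0235/(0.0383·1.57) = 0.3908 K/W
  R_plate glass = L/(kA) = 0.00176/(0.687·1.57) = 0.001632 K/W
ΣR = 0.001105 + 0.3908 + 0.001632 = 0.3935 K/W
Q = ΔT/ΣR = (20.9 °C − 3.86 °C)/0.3935 = 43.3 W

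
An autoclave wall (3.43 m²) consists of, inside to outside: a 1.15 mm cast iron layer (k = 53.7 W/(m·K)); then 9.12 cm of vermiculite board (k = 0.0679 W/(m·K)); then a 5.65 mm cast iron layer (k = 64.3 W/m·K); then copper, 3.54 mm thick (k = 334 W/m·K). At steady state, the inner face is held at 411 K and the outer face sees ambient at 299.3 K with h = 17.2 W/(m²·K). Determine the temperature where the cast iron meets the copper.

Series thermal resistances, inner to outer:
  R_cast iron = L/(kA) = 0.00115/(53.7·3.43) = 6.244×10^-6 K/W
  R_vermiculite board = L/(kA) = 0.0912/(0.0679·3.43) = 0.3916 K/W
  R_cast iron = L/(kA) = 0.00565/(64.3·3.43) = 2.562×10^-5 K/W
  R_copper = L/(kA) = 0.00354/(334·3.43) = 3.090×10^-6 K/W
  R_conv,out = 1/(hA) = 1/(17.2·3.43) = 0.01695 K/W
ΣR = 6.244×10^-6 + 0.3916 + 2.562×10^-5 + 3.090×10^-6 + 0.01695 = 0.4086 K/W
Q = ΔT/ΣR = (411 K − 299.3 K)/0.4086 = 273.4 W
From the inner boundary to the cast iron/copper interface, ΣR_partial = 0.3916 K/W.
T_interface = T_in − Q·ΣR_partial = 411 K − (273.4)(0.3916) = 303.9 K

T = 303.9 K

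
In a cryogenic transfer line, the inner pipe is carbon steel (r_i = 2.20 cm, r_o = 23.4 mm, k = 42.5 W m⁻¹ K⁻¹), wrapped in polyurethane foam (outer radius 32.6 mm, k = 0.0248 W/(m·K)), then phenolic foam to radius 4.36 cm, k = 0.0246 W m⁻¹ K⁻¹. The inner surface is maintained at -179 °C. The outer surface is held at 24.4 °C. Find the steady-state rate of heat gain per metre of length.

Q' = 50.7 W/m

Series thermal resistances, inner to outer:
  R'_carbon steel = ln(0.0234/0.0220)/(2πk) = 0.06169/(2π·42.5) = 2.310×10^-4 m·K/W
  R'_polyurethane foam = ln(0.0326/0.0234)/(2πk) = 0.3316/(2π·0.0248) = 2.128 m·K/W
  R'_phenolic foam = ln(0.0436/0.0326)/(2πk) = 0.2907/(2π·0.0246) = 1.881 m·K/W
ΣR = 2.310×10^-4 + 2.128 + 1.881 = 4.009 m·K/W
Q' = ΔT/ΣR = (-179 °C − 24.4 °C)/4.009 = -50.7 W/m
(Negative Q' ⇒ heat flows inward; heat gain = 50.7 W/m.)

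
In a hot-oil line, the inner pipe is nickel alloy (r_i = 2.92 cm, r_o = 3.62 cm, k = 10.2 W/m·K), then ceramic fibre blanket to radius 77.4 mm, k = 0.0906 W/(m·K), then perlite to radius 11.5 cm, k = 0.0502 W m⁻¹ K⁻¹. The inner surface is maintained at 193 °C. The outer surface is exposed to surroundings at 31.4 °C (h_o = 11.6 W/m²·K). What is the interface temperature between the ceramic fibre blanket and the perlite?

Series thermal resistances, inner to outer:
  R'_nickel alloy = ln(0.0362/0.0292)/(2πk) = 0.2149/(2π·10.2) = 0.003353 m·K/W
  R'_ceramic fibre blanket = ln(0.0774/0.0362)/(2πk) = 0.7599/(2π·0.0906) = 1.335 m·K/W
  R'_perlite = ln(0.115/0.0774)/(2πk) = 0.3959/(2π·0.0502) = 1.255 m·K/W
  R'_conv,out = 1/(2πr h) = 1/(2π·0.115·11.6) = 0.1193 m·K/W
ΣR = 0.003353 + 1.335 + 1.255 + 0.1193 = 2.713 m·K/W
Q' = ΔT/ΣR = (193 °C − 31.4 °C)/2.713 = 59.57 W/m
From the inner boundary to the ceramic fibre blanket/perlite interface, ΣR_partial = 1.338 m·K/W.
T_interface = T_in − Q'·ΣR_partial = 193 °C − (59.57)(1.338) = 113 °C

T = 113 °C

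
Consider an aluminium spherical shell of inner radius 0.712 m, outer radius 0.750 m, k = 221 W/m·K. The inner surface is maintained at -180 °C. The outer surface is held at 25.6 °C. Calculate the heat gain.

Q = 4πk·ΔT/(1/r₁ − 1/r₂) = 4π × 221 × 205.6 / (1/0.712 − 1/0.750) = 8.02×10^6 W

Q = 8020 kW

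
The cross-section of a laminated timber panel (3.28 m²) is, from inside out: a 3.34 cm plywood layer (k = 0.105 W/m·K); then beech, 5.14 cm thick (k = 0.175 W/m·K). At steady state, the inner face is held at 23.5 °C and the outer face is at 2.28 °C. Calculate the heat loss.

Q = 114 W

Series thermal resistances, inner to outer:
  R_plywood = L/(kA) = 0.0334/(0.105·3.28) = 0.09698 K/W
  R_beech = L/(kA) = 0.0514/(0.175·3.28) = 0.08955 K/W
ΣR = 0.09698 + 0.08955 = 0.1865 K/W
Q = ΔT/ΣR = (23.5 °C − 2.28 °C)/0.1865 = 114 W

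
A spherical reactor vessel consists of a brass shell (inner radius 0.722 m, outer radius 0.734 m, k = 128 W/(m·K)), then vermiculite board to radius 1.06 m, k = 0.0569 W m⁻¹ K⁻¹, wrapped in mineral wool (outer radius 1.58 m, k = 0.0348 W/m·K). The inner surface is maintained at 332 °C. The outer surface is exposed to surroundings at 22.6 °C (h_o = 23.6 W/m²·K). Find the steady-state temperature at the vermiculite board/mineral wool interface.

Treat each layer as a resistance in series:
  R_brass = (1/0.722 − 1/0.734)/(4πk) = 0.02264/(4π·128) = 1.408×10^-5 K/W
  R_vermiculite board = (1/0.734 − 1/1.06)/(4πk) = 0.4190/(4π·0.0569) = 0.5860 K/W
  R_mineral wool = (1/1.06 − 1/1.58)/(4πk) = 0.3105/(4π·0.0348) = 0.7100 K/W
  R_conv,out = 1/(4πr²h) = 1/(4π·1.58²·23.6) = 0.001351 K/W
ΣR = 1.408×10^-5 + 0.5860 + 0.7100 + 0.001351 = 1.297 K/W
Q = ΔT/ΣR = (332 °C − 22.6 °C)/1.297 = 238.6 W
From the inner boundary to the vermiculite board/mineral wool interface, ΣR_partial = 0.5860 K/W.
T_interface = T_in − Q·ΣR_partial = 332 °C − (238.6)(0.5860) = 192 °C

T = 192 °C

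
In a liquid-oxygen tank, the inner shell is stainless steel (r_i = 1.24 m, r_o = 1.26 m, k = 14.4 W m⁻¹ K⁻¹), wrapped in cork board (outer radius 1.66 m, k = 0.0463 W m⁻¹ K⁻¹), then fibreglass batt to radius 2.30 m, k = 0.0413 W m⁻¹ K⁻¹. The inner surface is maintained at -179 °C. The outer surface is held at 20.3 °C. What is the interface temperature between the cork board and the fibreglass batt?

T = -78.5 °C

Series thermal resistances, inner to outer:
  R_stainless steel = (1/1.24 − 1/1.26)/(4πk) = 0.01280/(4π·14.4) = 7.074×10^-5 K/W
  R_cork board = (1/1.26 − 1/1.66)/(4πk) = 0.1912/(4π·0.0463) = 0.3287 K/W
  R_fibreglass batt = (1/1.66 − 1/2.30)/(4πk) = 0.1676/(4π·0.0413) = 0.3230 K/W
ΣR = 7.074×10^-5 + 0.3287 + 0.3230 = 0.6518 K/W
Q = ΔT/ΣR = (-179 °C − 20.3 °C)/0.6518 = -305.8 W
From the inner boundary to the cork board/fibreglass batt interface, ΣR_partial = 0.3288 K/W.
T_interface = T_in − Q·ΣR_partial = -179 °C − (-305.8)(0.3288) = -78.5 °C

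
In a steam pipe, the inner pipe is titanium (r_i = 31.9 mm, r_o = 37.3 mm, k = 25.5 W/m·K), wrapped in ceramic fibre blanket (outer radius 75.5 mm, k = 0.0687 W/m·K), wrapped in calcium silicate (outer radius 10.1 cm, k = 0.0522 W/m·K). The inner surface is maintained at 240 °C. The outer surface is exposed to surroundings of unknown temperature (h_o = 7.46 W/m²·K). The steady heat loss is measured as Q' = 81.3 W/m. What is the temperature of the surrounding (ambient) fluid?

T_out = 17.8 °C

Sum the resistances:
  R'_titanium = ln(0.0373/0.0319)/(2πk) = 0.1564/(2π·25.5) = 9.761×10^-4 m·K/W
  R'_ceramic fibre blanket = ln(0.0755/0.0373)/(2πk) = 0.7051/(2π·0.0687) = 1.634 m·K/W
  R'_calcium silicate = ln(0.101/0.0755)/(2πk) = 0.2910/(2π·0.0522) = 0.8872 m·K/W
  R'_conv,out = 1/(2πr h) = 1/(2π·0.101·7.46) = 0.2112 m·K/W
ΣR = 2.733 m·K/W
ΔT = Q'·ΣR = 81.3 × 2.733 = 222.2 K
Heat flows outward, so T_out = T_in − ΔT = 240 − 222.2 = 17.8 °C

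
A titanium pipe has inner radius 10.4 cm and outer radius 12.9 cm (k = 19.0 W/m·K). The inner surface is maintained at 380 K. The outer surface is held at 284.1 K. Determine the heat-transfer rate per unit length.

Q' = 53100 W/m

Q' = 2πk·ΔT/ln(r₂/r₁) = 2π × 19.0 × 95.9 / ln(0.129/0.104) = 53100 W/m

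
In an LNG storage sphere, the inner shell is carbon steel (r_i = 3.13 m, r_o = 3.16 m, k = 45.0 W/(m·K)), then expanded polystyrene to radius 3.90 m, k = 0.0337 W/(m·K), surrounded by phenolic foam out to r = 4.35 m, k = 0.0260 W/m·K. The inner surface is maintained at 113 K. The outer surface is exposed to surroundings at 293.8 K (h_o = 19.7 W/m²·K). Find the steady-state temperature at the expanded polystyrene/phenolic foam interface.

T = 227.9 K

Resistance network (inner→outer):
  R_carbon steel = (1/3.13 − 1/3.16)/(4πk) = 0.003033/(4π·45.0) = 5.364×10^-6 K/W
  R_expanded polystyrene = (1/3.16 − 1/3.90)/(4πk) = 0.06005/(4π·0.0337) = 0.1418 K/W
  R_phenolic foam = (1/3.90 − 1/4.35)/(4πk) = 0.02653/(4π·0.0260) = 0.08118 K/W
  R_conv,out = 1/(4πr²h) = 1/(4π·4.35²·19.7) = 2.135×10^-4 K/W
ΣR = 5.364×10^-6 + 0.1418 + 0.08118 + 2.135×10^-4 = 0.2232 K/W
Q = ΔT/ΣR = (113 K − 293.8 K)/0.2232 = -810.0 W
From the inner boundary to the expanded polystyrene/phenolic foam interface, ΣR_partial = 0.1418 K/W.
T_interface = T_in − Q·ΣR_partial = 113 K − (-810.0)(0.1418) = 227.9 K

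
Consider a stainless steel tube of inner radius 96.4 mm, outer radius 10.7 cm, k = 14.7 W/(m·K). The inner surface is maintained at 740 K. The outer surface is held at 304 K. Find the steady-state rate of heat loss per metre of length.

Q' = 2πk·ΔT/ln(r₂/r₁) = 2π × 14.7 × 436 / ln(0.107/0.0964) = 3.86×10^5 W/m

Q' = 386 kW/m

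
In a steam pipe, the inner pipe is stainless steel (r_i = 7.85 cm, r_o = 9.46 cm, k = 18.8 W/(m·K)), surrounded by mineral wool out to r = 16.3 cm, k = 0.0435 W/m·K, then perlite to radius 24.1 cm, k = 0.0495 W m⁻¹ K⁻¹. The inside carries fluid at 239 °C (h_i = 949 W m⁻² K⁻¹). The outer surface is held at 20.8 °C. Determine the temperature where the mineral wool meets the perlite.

Resistance network (inner→outer):
  R'_conv,in = 1/(2πr h) = 1/(2π·0.0785·949) = 0.002136 m·K/W
  R'_stainless steel = ln(0.0946/0.0785)/(2πk) = 0.1866/(2π·18.8) = 0.001579 m·K/W
  R'_mineral wool = ln(0.163/0.0946)/(2πk) = 0.5441/(2π·0.0435) = 1.991 m·K/W
  R'_perlite = ln(0.241/0.163)/(2πk) = 0.3910/(2π·0.0495) = 1.257 m·K/W
ΣR = 0.002136 + 0.001579 + 1.991 + 1.257 = 3.252 m·K/W
Q' = ΔT/ΣR = (239 °C − 20.8 °C)/3.252 = 67.10 W/m
From the inner boundary to the mineral wool/perlite interface, ΣR_partial = 1.995 m·K/W.
T_interface = T_in − Q'·ΣR_partial = 239 °C − (67.10)(1.995) = 105 °C

T = 105 °C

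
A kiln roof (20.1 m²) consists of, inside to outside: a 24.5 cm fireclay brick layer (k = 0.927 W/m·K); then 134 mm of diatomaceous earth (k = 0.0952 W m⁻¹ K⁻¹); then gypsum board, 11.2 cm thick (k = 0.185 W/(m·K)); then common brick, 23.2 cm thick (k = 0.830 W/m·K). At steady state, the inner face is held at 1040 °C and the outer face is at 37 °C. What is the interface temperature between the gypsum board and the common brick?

Series thermal resistances, inner to outer:
  R_fireclay brick = L/(kA) = 0.245/(0.927·20.1) = 0.01315 K/W
  R_diatomaceous earth = L/(kA) = 0.134/(0.0952·20.1) = 0.07003 K/W
  R_gypsum board = L/(kA) = 0.112/(0.185·20.1) = 0.03012 K/W
  R_common brick = L/(kA) = 0.232/(0.830·20.1) = 0.01391 K/W
ΣR = 0.01315 + 0.07003 + 0.03012 + 0.01391 = 0.1272 K/W
Q = ΔT/ΣR = (1040 °C − 37 °C)/0.1272 = 7885 W
From the inner boundary to the gypsum board/common brick interface, ΣR_partial = 0.1133 K/W.
T_interface = T_in − Q·ΣR_partial = 1040 °C − (7885)(0.1133) = 147 °C

T = 147 °C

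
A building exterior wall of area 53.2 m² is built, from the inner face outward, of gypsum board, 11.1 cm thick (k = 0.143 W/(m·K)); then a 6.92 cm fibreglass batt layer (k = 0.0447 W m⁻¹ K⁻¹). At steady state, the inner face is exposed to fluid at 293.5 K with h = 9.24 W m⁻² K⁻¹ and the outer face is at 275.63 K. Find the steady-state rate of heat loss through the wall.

Q = 391 W

Series thermal resistances, inner to outer:
  R_conv,in = 1/(hA) = 1/(9.24·53.2) = 0.002034 K/W
  R_gypsum board = L/(kA) = 0.111/(0.143·53.2) = 0.01459 K/W
  R_fibreglass batt = L/(kA) = 0.0692/(0.0447·53.2) = 0.02910 K/W
ΣR = 0.002034 + 0.01459 + 0.02910 = 0.04572 K/W
Q = ΔT/ΣR = (293.5 K − 275.63 K)/0.04572 = 391 W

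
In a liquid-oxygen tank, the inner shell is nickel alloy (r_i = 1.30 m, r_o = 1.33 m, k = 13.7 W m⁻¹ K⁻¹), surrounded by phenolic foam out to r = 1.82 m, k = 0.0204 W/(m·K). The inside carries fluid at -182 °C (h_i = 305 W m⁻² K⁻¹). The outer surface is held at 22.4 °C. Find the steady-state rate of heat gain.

Series thermal resistances, inner to outer:
  R_conv,in = 1/(4πr²h) = 1/(4π·1.30²·305) = 1.544×10^-4 K/W
  R_nickel alloy = (1/1.30 − 1/1.33)/(4πk) = 0.01735/(4π·13.7) = 1.008×10^-4 K/W
  R_phenolic foam = (1/1.33 − 1/1.82)/(4πk) = 0.2024/(4π·0.0204) = 0.7896 K/W
ΣR = 1.544×10^-4 + 1.008×10^-4 + 0.7896 = 0.7899 K/W
Q = ΔT/ΣR = (-182 °C − 22.4 °C)/0.7899 = -259 W
(Negative Q ⇒ heat flows inward; heat gain = 259 W.)

Q = 259 W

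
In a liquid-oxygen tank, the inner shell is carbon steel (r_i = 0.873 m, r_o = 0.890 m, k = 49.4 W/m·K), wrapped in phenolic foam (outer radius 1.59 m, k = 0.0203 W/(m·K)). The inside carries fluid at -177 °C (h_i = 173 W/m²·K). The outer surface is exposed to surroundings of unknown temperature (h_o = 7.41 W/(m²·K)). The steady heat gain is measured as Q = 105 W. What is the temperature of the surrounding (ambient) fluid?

Series resistances:
  R_conv,in = 1/(4πr²h) = 1/(4π·0.873²·173) = 6.036×10^-4 K/W
  R_carbon steel = (1/0.873 − 1/0.890)/(4πk) = 0.02188/(4π·49.4) = 3.525×10^-5 K/W
  R_phenolic foam = (1/0.890 − 1/1.59)/(4πk) = 0.4947/(4π·0.0203) = 1.939 K/W
  R_conv,out = 1/(4πr²h) = 1/(4π·1.59²·7.41) = 0.004248 K/W
ΣR = 1.944 K/W
ΔT = Q·ΣR = 105 × 1.944 = 204.1 K
Heat flows inward, so T_out = T_in + ΔT = -177 + 204.1 = 27.1 °C

T_out = 27.1 °C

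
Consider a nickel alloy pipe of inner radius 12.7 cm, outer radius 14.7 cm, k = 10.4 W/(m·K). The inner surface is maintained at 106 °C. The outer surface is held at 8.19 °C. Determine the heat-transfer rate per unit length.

Q' = 43.7 kW/m

Q' = 2πk·ΔT/ln(r₂/r₁) = 2π × 10.4 × 97.81 / ln(0.147/0.127) = 43700 W/m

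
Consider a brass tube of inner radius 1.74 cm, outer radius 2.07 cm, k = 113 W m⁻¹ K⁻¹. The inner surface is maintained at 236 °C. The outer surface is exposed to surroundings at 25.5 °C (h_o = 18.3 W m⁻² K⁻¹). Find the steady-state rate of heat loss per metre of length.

Q' = 501 W/m

Treat each layer as a resistance in series:
  R'_brass = ln(0.0207/0.0174)/(2πk) = 0.1737/(2π·113) = 2.446×10^-4 m·K/W
  R'_conv,out = 1/(2πr h) = 1/(2π·0.0207·18.3) = 0.4201 m·K/W
ΣR = 2.446×10^-4 + 0.4201 = 0.4203 m·K/W
Q' = ΔT/ΣR = (236 °C − 25.5 °C)/0.4203 = 501 W/m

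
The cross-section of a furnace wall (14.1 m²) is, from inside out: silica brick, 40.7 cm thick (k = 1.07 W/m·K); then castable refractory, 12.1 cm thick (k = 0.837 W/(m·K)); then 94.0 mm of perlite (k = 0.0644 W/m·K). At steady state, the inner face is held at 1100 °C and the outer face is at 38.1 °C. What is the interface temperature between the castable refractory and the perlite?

Series thermal resistances, inner to outer:
  R_silica brick = L/(kA) = 0.407/(1.07·14.1) = 0.02698 K/W
  R_castable refractory = L/(kA) = 0.121/(0.837·14.1) = 0.01025 K/W
  R_perlite = L/(kA) = 0.0940/(0.0644·14.1) = 0.1035 K/W
ΣR = 0.02698 + 0.01025 + 0.1035 = 0.1407 K/W
Q = ΔT/ΣR = (1100 °C − 38.1 °C)/0.1407 = 7547 W
From the inner boundary to the castable refractory/perlite interface, ΣR_partial = 0.03723 K/W.
T_interface = T_in − Q·ΣR_partial = 1100 °C − (7547)(0.03723) = 819 °C

T = 819 °C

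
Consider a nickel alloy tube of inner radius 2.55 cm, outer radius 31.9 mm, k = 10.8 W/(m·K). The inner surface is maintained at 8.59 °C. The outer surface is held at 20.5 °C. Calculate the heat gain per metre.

Q' = 2πk·ΔT/ln(r₂/r₁) = 2π × 10.8 × 11.91 / ln(0.0319/0.0255) = 3610 W/m

Q' = 3.61 kW/m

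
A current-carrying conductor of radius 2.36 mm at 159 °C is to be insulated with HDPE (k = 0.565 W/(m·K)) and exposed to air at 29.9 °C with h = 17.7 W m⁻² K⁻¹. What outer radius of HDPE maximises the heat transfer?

For a cylinder, r_cr = k_ins/h = 0.565/17.7 = 0.0319 m = 3.19 cm

r_cr = 3.19 cm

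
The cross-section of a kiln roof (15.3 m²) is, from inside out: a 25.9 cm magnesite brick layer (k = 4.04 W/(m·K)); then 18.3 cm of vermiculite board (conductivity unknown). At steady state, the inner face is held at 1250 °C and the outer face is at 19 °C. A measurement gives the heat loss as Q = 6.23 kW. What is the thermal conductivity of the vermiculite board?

ΣR = ΔT/Q = |1250 − 19|/6230 = 0.1976 K/W
Known resistances:
  R_magnesite brick = L/(kA) = 0.259/(4.04·15.3) = 0.004190 K/W
R_vermiculite board = ΣR − ΣR_known = 0.1976 − 0.004190 = 0.1934 K/W
L/(kA) = 0.1934 ⇒ k = 0.183/(0.1934·15.3) = 0.0618 W/m·K

k = 0.0618 W/m·K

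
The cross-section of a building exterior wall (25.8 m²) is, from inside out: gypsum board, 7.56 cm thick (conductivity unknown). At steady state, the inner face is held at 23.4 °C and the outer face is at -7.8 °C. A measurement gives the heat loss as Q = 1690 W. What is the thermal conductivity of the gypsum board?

k = 0.159 W/m·K

ΣR = ΔT/Q = |23.4 − -7.8|/1690 = 0.01846 K/W
L/(kA) = 0.01846 ⇒ k = 0.0756/(0.01846·25.8) = 0.159 W/m·K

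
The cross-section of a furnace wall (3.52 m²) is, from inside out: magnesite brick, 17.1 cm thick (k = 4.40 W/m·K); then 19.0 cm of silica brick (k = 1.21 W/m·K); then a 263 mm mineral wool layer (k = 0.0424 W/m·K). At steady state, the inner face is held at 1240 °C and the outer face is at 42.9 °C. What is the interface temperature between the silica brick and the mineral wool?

T = 1203 °C

Series thermal resistances, inner to outer:
  R_magnesite brick = L/(kA) = 0.171/(4.40·3.52) = 0.01104 K/W
  R_silica brick = L/(kA) = 0.190/(1.21·3.52) = 0.04461 K/W
  R_mineral wool = L/(kA) = 0.263/(0.0424·3.52) = 1.762 K/W
ΣR = 0.01104 + 0.04461 + 1.762 = 1.818 K/W
Q = ΔT/ΣR = (1240 °C − 42.9 °C)/1.818 = 658.5 W
From the inner boundary to the silica brick/mineral wool interface, ΣR_partial = 0.05565 K/W.
T_interface = T_in − Q·ΣR_partial = 1240 °C − (658.5)(0.05565) = 1203 °C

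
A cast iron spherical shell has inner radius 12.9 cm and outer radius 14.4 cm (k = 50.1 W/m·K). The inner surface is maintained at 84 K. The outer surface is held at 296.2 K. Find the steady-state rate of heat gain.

Q = 4πk·ΔT/(1/r₁ − 1/r₂) = 4π × 50.1 × 212.2 / (1/0.129 − 1/0.144) = 1.65×10^5 W

Q = 1.65×10^5 W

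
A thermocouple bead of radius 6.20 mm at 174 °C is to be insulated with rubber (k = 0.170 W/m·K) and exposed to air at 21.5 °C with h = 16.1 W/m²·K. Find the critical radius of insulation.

For a sphere, r_cr = 2k_ins/h = 2·0.170/16.1 = 0.0211 m = 2.11 cm

r_cr = 2.11 cm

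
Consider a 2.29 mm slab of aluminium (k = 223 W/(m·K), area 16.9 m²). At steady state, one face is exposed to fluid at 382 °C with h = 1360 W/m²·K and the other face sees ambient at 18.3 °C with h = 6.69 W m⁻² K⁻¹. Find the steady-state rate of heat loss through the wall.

Q = 40.9 kW

Treat each layer as a resistance in series:
  R_conv,in = 1/(hA) = 1/(1360·16.9) = 4.351×10^-5 K/W
  R_aluminium = L/(kA) = 0.00229/(223·16.9) = 6.076×10^-7 K/W
  R_conv,out = 1/(hA) = 1/(6.69·16.9) = 0.008845 K/W
ΣR = 4.351×10^-5 + 6.076×10^-7 + 0.008845 = 0.008889 K/W
Q = ΔT/ΣR = (382 °C − 18.3 °C)/0.008889 = 40900 W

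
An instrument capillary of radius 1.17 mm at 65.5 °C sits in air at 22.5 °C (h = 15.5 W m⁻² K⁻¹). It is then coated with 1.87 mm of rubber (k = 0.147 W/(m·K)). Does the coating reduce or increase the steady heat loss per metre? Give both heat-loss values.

Critical radius for a cylinder: r_cr = k/h = 0.00948 m = 0.948 cm.
Outer radius after coating: r₂ = 0.00117 + 0.00187 = 0.00304 m.
Since r₁ < r_cr and r₂ ≤ r_cr, the coating moves toward the maximum at r_cr — heat loss rises.
Bare: R = 1/(2πr₁h) = 8.776 m·K/W; Q = 43/8.776 = 4.90 W/m.
Coated: R = R_cond + R_conv = 4.411 m·K/W; Q = 43/4.411 = 9.75 W/m.

increases: 4.90 → 9.75 W/m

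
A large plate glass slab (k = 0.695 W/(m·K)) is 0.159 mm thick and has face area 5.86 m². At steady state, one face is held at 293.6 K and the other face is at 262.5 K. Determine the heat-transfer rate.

Q = 7.97×10^5 W

Q = kA·ΔT/L = 0.695 × 5.86 × |293.6 K − 262.5 K| / 1.59×10^-4 = 7.97×10^5 W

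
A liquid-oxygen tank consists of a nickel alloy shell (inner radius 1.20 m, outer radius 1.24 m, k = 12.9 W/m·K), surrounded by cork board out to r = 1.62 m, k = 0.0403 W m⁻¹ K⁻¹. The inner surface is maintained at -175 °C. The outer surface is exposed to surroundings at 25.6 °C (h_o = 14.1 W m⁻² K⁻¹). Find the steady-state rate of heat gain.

Q = 534 W

Resistance network (inner→outer):
  R_nickel alloy = (1/1.20 − 1/1.24)/(4πk) = 0.02688/(4π·12.9) = 1.658×10^-4 K/W
  R_cork board = (1/1.24 − 1/1.62)/(4πk) = 0.1892/(4π·0.0403) = 0.3735 K/W
  R_conv,out = 1/(4πr²h) = 1/(4π·1.62²·14.1) = 0.002151 K/W
ΣR = 1.658×10^-4 + 0.3735 + 0.002151 = 0.3758 K/W
Q = ΔT/ΣR = (-175 °C − 25.6 °C)/0.3758 = -534 W
(Negative Q ⇒ heat flows inward; heat gain = 534 W.)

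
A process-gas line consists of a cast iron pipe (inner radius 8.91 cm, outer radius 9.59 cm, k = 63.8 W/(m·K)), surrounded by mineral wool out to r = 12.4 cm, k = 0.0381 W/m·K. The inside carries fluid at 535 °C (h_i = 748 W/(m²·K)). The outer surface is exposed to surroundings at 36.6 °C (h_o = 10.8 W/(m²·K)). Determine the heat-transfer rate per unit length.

Resistance network (inner→outer):
  R'_conv,in = 1/(2πr h) = 1/(2π·0.0891·748) = 0.002388 m·K/W
  R'_cast iron = ln(0.0959/0.0891)/(2πk) = 0.07355/(2π·63.8) = 1.835×10^-4 m·K/W
  R'_mineral wool = ln(0.124/0.0959)/(2πk) = 0.2570/(2π·0.0381) = 1.073 m·K/W
  R'_conv,out = 1/(2πr h) = 1/(2π·0.124·10.8) = 0.1188 m·K/W
ΣR = 0.002388 + 1.835×10^-4 + 1.073 + 0.1188 = 1.194 m·K/W
Q' = ΔT/ΣR = (535 °C − 36.6 °C)/1.194 = 417 W/m

Q' = 417 W/m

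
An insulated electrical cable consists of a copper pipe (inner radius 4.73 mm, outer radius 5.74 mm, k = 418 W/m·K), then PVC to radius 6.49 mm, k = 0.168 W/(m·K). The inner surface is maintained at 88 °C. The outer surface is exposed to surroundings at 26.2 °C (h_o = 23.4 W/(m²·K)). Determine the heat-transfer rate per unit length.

Treat each layer as a resistance in series:
  R'_copper = ln(0.00574/0.00473)/(2πk) = 0.1935/(2π·418) = 7.369×10^-5 m·K/W
  R'_PVC = ln(0.00649/0.00574)/(2πk) = 0.1228/(2π·0.168) = 0.1163 m·K/W
  R'_conv,out = 1/(2πr h) = 1/(2π·0.00649·23.4) = 1.048 m·K/W
ΣR = 7.369×10^-5 + 0.1163 + 1.048 = 1.164 m·K/W
Q' = ΔT/ΣR = (88 °C − 26.2 °C)/1.164 = 53.1 W/m

Q' = 53.1 W/m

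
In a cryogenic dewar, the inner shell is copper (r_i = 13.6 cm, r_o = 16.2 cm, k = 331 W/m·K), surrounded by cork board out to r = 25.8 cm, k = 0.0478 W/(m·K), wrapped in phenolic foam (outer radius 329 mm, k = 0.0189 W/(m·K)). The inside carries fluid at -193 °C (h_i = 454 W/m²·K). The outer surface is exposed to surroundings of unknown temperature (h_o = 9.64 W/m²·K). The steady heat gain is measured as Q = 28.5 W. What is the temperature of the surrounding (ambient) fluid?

T_out = 18.8 °C

Series resistances:
  R_conv,in = 1/(4πr²h) = 1/(4π·0.136²·454) = 0.009477 K/W
  R_copper = (1/0.136 − 1/0.162)/(4πk) = 1.180/(4π·331) = 2.837×10^-4 K/W
  R_cork board = (1/0.162 − 1/0.258)/(4πk) = 2.297/(4π·0.0478) = 3.824 K/W
  R_phenolic foam = (1/0.258 − 1/0.329)/(4πk) = 0.8365/(4π·0.0189) = 3.522 K/W
  R_conv,out = 1/(4πr²h) = 1/(4π·0.329²·9.64) = 0.07626 K/W
ΣR = 7.432 K/W
ΔT = Q·ΣR = 28.5 × 7.432 = 211.8 K
Heat flows inward, so T_out = T_in + ΔT = -193 + 211.8 = 18.8 °C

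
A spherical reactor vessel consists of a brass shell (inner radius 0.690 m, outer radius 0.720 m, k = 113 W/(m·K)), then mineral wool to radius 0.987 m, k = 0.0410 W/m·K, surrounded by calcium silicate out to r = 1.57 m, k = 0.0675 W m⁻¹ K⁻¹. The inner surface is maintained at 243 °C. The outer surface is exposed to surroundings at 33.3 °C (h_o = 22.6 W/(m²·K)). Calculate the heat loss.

Resistance network (inner→outer):
  R_brass = (1/0.690 − 1/0.720)/(4πk) = 0.06039/(4π·113) = 4.253×10^-5 K/W
  R_mineral wool = (1/0.720 − 1/0.987)/(4πk) = 0.3757/(4π·0.0410) = 0.7292 K/W
  R_calcium silicate = (1/0.987 − 1/1.57)/(4πk) = 0.3762/(4π·0.0675) = 0.4435 K/W
  R_conv,out = 1/(4πr²h) = 1/(4π·1.57²·22.6) = 0.001429 K/W
ΣR = 4.253×10^-5 + 0.7292 + 0.4435 + 0.001429 = 1.174 K/W
Q = ΔT/ΣR = (243 °C − 33.3 °C)/1.174 = 179 W

Q = 179 W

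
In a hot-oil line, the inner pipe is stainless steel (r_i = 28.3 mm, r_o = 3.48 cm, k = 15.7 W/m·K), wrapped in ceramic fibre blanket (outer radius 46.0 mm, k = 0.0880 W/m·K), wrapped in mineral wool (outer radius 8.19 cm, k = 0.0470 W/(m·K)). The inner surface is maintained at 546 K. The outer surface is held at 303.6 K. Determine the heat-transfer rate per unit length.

Treat each layer as a resistance in series:
  R'_stainless steel = ln(0.0348/0.0283)/(2πk) = 0.2068/(2π·15.7) = 0.002096 m·K/W
  R'_ceramic fibre blanket = ln(0.0460/0.0348)/(2πk) = 0.2790/(2π·0.0880) = 0.5046 m·K/W
  R'_mineral wool = ln(0.0819/0.0460)/(2πk) = 0.5769/(2π·0.0470) = 1.953 m·K/W
ΣR = 0.002096 + 0.5046 + 1.953 = 2.460 m·K/W
Q' = ΔT/ΣR = (546 K − 303.6 K)/2.460 = 98.5 W/m

Q' = 98.5 W/m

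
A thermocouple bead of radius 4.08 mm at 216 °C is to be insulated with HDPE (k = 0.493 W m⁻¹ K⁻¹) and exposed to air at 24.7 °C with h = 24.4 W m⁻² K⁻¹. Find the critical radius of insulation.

r_cr = 4.04 cm

For a sphere, r_cr = 2k_ins/h = 2·0.493/24.4 = 0.0404 m = 4.04 cm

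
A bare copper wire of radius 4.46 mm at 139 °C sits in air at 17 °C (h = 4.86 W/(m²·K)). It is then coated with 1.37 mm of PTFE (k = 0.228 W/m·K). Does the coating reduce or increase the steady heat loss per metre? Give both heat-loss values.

Critical radius for a cylinder: r_cr = k/h = 0.0469 m = 4.69 cm.
Outer radius after coating: r₂ = 0.00446 + 0.00137 = 0.00583 m.
Since r₁ < r_cr and r₂ ≤ r_cr, the coating moves toward the maximum at r_cr — heat loss rises.
Bare: R = 1/(2πr₁h) = 7.343 m·K/W; Q = 122/7.343 = 16.6 W/m.
Coated: R = R_cond + R_conv = 5.804 m·K/W; Q = 122/5.804 = 21.0 W/m.

increases: 16.6 → 21.0 W/m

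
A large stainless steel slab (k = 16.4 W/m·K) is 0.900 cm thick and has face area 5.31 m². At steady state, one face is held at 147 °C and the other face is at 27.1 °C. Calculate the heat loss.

Q = 1.16×10^6 W

Q = kA·ΔT/L = 16.4 × 5.31 × |147 °C − 27.1 °C| / 0.00900 = 1.16×10^6 W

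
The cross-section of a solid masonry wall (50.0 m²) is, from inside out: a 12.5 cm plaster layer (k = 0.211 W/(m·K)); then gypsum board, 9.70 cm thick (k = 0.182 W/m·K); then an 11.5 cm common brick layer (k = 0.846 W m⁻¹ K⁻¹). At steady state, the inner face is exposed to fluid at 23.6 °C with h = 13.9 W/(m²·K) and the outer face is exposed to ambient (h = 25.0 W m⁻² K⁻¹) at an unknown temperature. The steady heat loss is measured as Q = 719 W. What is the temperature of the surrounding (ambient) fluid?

T_out = 3.85 °C

Sum the resistances:
  R_conv,in = 1/(hA) = 1/(13.9·50.0) = 0.001439 K/W
  R_plaster = L/(kA) = 0.125/(0.211·50.0) = 0.01185 K/W
  R_gypsum board = L/(kA) = 0.0970/(0.182·50.0) = 0.01066 K/W
  R_common brick = L/(kA) = 0.115/(0.846·50.0) = 0.002719 K/W
  R_conv,out = 1/(hA) = 1/(25.0·50.0) = 8.000×10^-4 K/W
ΣR = 0.02747 K/W
ΔT = Q·ΣR = 719 × 0.02747 = 19.75 K
Heat flows outward, so T_out = T_in − ΔT = 23.6 − 19.75 = 3.85 °C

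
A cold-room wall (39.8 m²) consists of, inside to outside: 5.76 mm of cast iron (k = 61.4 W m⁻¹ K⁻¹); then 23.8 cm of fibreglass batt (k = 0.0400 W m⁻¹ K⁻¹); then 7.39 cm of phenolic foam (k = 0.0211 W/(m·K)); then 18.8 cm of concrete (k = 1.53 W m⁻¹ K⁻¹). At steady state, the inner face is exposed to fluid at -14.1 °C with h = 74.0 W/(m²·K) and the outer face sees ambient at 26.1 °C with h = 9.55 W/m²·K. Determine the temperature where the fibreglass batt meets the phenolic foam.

Series thermal resistances, inner to outer:
  R_conv,in = 1/(hA) = 1/(74.0·39.8) = 3.395×10^-4 K/W
  R_cast iron = L/(kA) = 0.00576/(61.4·39.8) = 2.357×10^-6 K/W
  R_fibreglass batt = L/(kA) = 0.238/(0.0400·39.8) = 0.1495 K/W
  R_phenolic foam = L/(kA) = 0.0739/(0.0211·39.8) = 0.08800 K/W
  R_concrete = L/(kA) = 0.188/(1.53·39.8) = 0.003087 K/W
  R_conv,out = 1/(hA) = 1/(9.55·39.8) = 0.002631 K/W
ΣR = 3.395×10^-4 + 2.357×10^-6 + 0.1495 + 0.08800 + 0.003087 + 0.002631 = 0.2436 K/W
Q = ΔT/ΣR = (-14.1 °C − 26.1 °C)/0.2436 = -165.0 W
From the inner boundary to the fibreglass batt/phenolic foam interface, ΣR_partial = 0.1498 K/W.
T_interface = T_in − Q·ΣR_partial = -14.1 °C − (-165.0)(0.1498) = 10.6 °C

T = 10.6 °C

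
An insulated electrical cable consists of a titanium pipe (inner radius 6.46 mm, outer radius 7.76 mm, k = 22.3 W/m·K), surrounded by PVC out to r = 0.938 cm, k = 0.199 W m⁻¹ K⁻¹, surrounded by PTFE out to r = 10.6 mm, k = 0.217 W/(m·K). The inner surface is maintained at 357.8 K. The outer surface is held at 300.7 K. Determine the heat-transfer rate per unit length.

Q' = 235 W/m

Resistance network (inner→outer):
  R'_titanium = ln(0.00776/0.00646)/(2πk) = 0.1834/(2π·22.3) = 0.001309 m·K/W
  R'_PVC = ln(0.00938/0.00776)/(2πk) = 0.1896/(2π·0.199) = 0.1516 m·K/W
  R'_PTFE = ln(0.0106/0.00938)/(2πk) = 0.1223/(2π·0.217) = 0.08968 m·K/W
ΣR = 0.001309 + 0.1516 + 0.08968 = 0.2426 m·K/W
Q' = ΔT/ΣR = (357.8 K − 300.7 K)/0.2426 = 235 W/m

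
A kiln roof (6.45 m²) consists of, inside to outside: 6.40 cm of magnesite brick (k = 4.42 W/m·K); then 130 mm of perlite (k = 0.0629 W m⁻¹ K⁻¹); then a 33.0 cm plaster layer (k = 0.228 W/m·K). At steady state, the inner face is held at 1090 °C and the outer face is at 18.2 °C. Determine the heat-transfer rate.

Resistance network (inner→outer):
  R_magnesite brick = L/(kA) = 0.0640/(4.42·6.45) = 0.002245 K/W
  R_perlite = L/(kA) = 0.130/(0.0629·6.45) = 0.3204 K/W
  R_plaster = L/(kA) = 0.330/(0.228·6.45) = 0.2244 K/W
ΣR = 0.002245 + 0.3204 + 0.2244 = 0.5470 K/W
Q = ΔT/ΣR = (1090 °C − 18.2 °C)/0.5470 = 1960 W

Q = 1960 W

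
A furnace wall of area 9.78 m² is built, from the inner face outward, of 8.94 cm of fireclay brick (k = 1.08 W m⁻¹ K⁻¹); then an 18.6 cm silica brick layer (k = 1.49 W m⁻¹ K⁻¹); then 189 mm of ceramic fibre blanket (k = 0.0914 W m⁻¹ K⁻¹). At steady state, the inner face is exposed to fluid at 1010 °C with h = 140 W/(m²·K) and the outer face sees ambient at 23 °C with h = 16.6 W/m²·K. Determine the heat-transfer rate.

Treat each layer as a resistance in series:
  R_conv,in = 1/(hA) = 1/(140·9.78) = 7.304×10^-4 K/W
  R_fireclay brick = L/(kA) = 0.0894/(1.08·9.78) = 0.008464 K/W
  R_silica brick = L/(kA) = 0.186/(1.49·9.78) = 0.01276 K/W
  R_ceramic fibre blanket = L/(kA) = 0.189/(0.0914·9.78) = 0.2114 K/W
  R_conv,out = 1/(hA) = 1/(16.6·9.78) = 0.006160 K/W
ΣR = 7.304×10^-4 + 0.008464 + 0.01276 + 0.2114 + 0.006160 = 0.2395 K/W
Q = ΔT/ΣR = (1010 °C − 23 °C)/0.2395 = 4120 W

Q = 4.12 kW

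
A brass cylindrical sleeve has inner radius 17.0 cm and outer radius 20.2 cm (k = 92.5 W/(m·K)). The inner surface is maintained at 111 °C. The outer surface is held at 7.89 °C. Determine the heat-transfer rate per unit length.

Q' = 3.47×10^5 W/m

Q' = 2πk·ΔT/ln(r₂/r₁) = 2π × 92.5 × 103.11 / ln(0.202/0.170) = 3.47×10^5 W/m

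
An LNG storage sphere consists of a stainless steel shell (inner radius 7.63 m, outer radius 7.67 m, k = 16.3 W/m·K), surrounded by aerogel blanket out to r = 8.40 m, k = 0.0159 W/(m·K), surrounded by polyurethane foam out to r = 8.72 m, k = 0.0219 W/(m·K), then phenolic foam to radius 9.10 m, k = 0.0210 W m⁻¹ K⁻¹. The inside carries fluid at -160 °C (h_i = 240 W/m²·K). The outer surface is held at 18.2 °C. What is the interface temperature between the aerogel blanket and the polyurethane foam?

T = -48.6 °C

Treat each layer as a resistance in series:
  R_conv,in = 1/(4πr²h) = 1/(4π·7.63²·240) = 5.695×10^-6 K/W
  R_stainless steel = (1/7.63 − 1/7.67)/(4πk) = 6.835×10^-4/(4π·16.3) = 3.337×10^-6 K/W
  R_aerogel blanket = (1/7.67 − 1/8.40)/(4πk) = 0.01133/(4π·0.0159) = 0.05671 K/W
  R_polyurethane foam = (1/8.40 − 1/8.72)/(4πk) = 0.004369/(4π·0.0219) = 0.01587 K/W
  R_phenolic foam = (1/8.72 − 1/9.10)/(4πk) = 0.004789/(4π·0.0210) = 0.01815 K/W
ΣR = 5.695×10^-6 + 3.337×10^-6 + 0.05671 + 0.01587 + 0.01815 = 0.09074 K/W
Q = ΔT/ΣR = (-160 °C − 18.2 °C)/0.09074 = -1964 W
From the inner boundary to the aerogel blanket/polyurethane foam interface, ΣR_partial = 0.05672 K/W.
T_interface = T_in − Q·ΣR_partial = -160 °C − (-1964)(0.05672) = -48.6 °C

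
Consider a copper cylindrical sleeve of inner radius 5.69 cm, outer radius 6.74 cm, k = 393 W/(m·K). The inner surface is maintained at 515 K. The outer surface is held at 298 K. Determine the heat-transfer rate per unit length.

Q' = 3160 kW/m

Q' = 2πk·ΔT/ln(r₂/r₁) = 2π × 393 × 217 / ln(0.0674/0.0569) = 3.16×10^6 W/m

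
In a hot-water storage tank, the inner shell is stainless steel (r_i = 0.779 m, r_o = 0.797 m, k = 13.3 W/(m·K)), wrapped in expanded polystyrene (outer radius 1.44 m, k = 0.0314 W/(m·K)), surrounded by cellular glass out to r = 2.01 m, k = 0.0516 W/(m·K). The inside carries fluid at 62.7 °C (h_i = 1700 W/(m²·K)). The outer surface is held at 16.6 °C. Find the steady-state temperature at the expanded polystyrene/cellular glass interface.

T = 24.7 °C

Treat each layer as a resistance in series:
  R_conv,in = 1/(4πr²h) = 1/(4π·0.779²·1700) = 7.714×10^-5 K/W
  R_stainless steel = (1/0.779 − 1/0.797)/(4πk) = 0.02899/(4π·13.3) = 1.735×10^-4 K/W
  R_expanded polystyrene = (1/0.797 − 1/1.44)/(4πk) = 0.5603/(4π·0.0314) = 1.420 K/W
  R_cellular glass = (1/1.44 − 1/2.01)/(4πk) = 0.1969/(4π·0.0516) = 0.3037 K/W
ΣR = 7.714×10^-5 + 1.735×10^-4 + 1.420 + 0.3037 = 1.724 K/W
Q = ΔT/ΣR = (62.7 °C − 16.6 °C)/1.724 = 26.74 W
From the inner boundary to the expanded polystyrene/cellular glass interface, ΣR_partial = 1.420 K/W.
T_interface = T_in − Q·ΣR_partial = 62.7 °C − (26.74)(1.420) = 24.7 °C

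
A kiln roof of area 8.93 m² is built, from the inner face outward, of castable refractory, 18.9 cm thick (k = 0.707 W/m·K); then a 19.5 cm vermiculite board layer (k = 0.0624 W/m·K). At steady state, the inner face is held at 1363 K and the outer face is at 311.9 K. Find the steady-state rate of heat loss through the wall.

Treat each layer as a resistance in series:
  R_castable refractory = L/(kA) = 0.189/(0.707·8.93) = 0.02994 K/W
  R_vermiculite board = L/(kA) = 0.195/(0.0624·8.93) = 0.3499 K/W
ΣR = 0.02994 + 0.3499 = 0.3798 K/W
Q = ΔT/ΣR = (1363 K − 311.9 K)/0.3798 = 2770 W

Q = 2.77 kW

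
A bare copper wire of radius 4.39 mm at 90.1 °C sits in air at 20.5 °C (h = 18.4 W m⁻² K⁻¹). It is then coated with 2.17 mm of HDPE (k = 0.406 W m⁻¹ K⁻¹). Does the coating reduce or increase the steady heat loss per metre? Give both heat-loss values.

increases: 35.3 → 47.2 W/m

Critical radius for a cylinder: r_cr = k/h = 0.0221 m = 2.21 cm.
Outer radius after coating: r₂ = 0.00439 + 0.00217 = 0.00656 m.
Since r₁ < r_cr and r₂ ≤ r_cr, the coating moves toward the maximum at r_cr — heat loss rises.
Bare: R = 1/(2πr₁h) = 1.970 m·K/W; Q = 69.6/1.970 = 35.3 W/m.
Coated: R = R_cond + R_conv = 1.476 m·K/W; Q = 69.6/1.476 = 47.2 W/m.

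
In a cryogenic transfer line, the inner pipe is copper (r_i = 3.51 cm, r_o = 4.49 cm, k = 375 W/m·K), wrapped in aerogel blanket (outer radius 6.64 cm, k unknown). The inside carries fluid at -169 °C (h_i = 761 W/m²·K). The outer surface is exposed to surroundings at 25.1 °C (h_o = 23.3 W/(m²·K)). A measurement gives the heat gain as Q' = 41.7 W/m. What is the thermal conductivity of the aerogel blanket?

ΣR = ΔT/Q' = |-169 − 25.1|/41.7 = 4.655 m·K/W
Known resistances:
  R'_conv,in = 1/(2πr h) = 1/(2π·0.0351·761) = 0.005958 m·K/W
  R'_copper = ln(0.0449/0.0351)/(2πk) = 0.2462/(2π·375) = 1.045×10^-4 m·K/W
  R'_conv,out = 1/(2πr h) = 1/(2π·0.0664·23.3) = 0.1029 m·K/W
R_aerogel blanket = ΣR − ΣR_known = 4.655 − 0.1090 = 4.546 m·K/W
ln(r₂/r₁)/(2πk) = 4.546 ⇒ k = 0.3913/(2π·4.546) = 0.0137 W/m·K

k = 0.0137 W/m·K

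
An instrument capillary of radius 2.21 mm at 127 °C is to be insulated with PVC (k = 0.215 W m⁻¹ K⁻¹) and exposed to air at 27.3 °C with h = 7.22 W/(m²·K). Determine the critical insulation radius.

For a cylinder, r_cr = k_ins/h = 0.215/7.22 = 0.0298 m = 2.98 cm

r_cr = 2.98 cm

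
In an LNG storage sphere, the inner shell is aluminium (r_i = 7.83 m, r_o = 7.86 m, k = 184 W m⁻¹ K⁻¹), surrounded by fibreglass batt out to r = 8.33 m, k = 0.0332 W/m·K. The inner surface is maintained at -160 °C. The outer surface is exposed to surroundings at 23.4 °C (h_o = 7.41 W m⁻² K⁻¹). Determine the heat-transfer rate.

Q = 10.6 kW

Resistance network (inner→outer):
  R_aluminium = (1/7.83 − 1/7.86)/(4πk) = 4.875×10^-4/(4π·184) = 2.108×10^-7 K/W
  R_fibreglass batt = (1/7.86 − 1/8.33)/(4πk) = 0.007178/(4π·0.0332) = 0.01721 K/W
  R_conv,out = 1/(4πr²h) = 1/(4π·8.33²·7.41) = 1.548×10^-4 K/W
ΣR = 2.108×10^-7 + 0.01721 + 1.548×10^-4 = 0.01737 K/W
Q = ΔT/ΣR = (-160 °C − 23.4 °C)/0.01737 = -10600 W
(Negative Q ⇒ heat flows inward; heat gain = 10600 W.)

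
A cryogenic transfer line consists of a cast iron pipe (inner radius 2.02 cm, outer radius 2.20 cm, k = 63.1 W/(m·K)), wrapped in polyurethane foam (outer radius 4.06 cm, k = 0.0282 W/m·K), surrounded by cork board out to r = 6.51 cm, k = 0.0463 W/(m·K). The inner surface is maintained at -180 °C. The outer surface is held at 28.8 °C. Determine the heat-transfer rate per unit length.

Q' = 41.1 W/m

Resistance network (inner→outer):
  R'_cast iron = ln(0.0220/0.0202)/(2πk) = 0.08536/(2π·63.1) = 2.153×10^-4 m·K/W
  R'_polyurethane foam = ln(0.0406/0.0220)/(2πk) = 0.6127/(2π·0.0282) = 3.458 m·K/W
  R'_cork board = ln(0.0651/0.0406)/(2πk) = 0.4722/(2π·0.0463) = 1.623 m·K/W
ΣR = 2.153×10^-4 + 3.458 + 1.623 = 5.081 m·K/W
Q' = ΔT/ΣR = (-180 °C − 28.8 °C)/5.081 = -41.1 W/m
(Negative Q' ⇒ heat flows inward; heat gain = 41.1 W/m.)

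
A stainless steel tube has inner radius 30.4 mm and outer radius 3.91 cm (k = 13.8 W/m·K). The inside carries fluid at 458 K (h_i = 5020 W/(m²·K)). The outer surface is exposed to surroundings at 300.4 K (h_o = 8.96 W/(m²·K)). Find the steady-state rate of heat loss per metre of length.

Q' = 344 W/m

Series thermal resistances, inner to outer:
  R'_conv,in = 1/(2πr h) = 1/(2π·0.0304·5020) = 0.001043 m·K/W
  R'_stainless steel = ln(0.0391/0.0304)/(2πk) = 0.2517/(2π·13.8) = 0.002903 m·K/W
  R'_conv,out = 1/(2πr h) = 1/(2π·0.0391·8.96) = 0.4543 m·K/W
ΣR = 0.001043 + 0.002903 + 0.4543 = 0.4582 m·K/W
Q' = ΔT/ΣR = (458 K − 300.4 K)/0.4582 = 344 W/m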